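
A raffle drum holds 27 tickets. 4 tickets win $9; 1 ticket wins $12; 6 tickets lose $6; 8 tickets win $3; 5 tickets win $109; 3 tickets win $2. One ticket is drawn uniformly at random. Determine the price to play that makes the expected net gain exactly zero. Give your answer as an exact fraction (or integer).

587/27 dollars

E[payout] = (4/27)·9 + (1/27)·12 + (6/27)·(-6) + (8/27)·3 + (5/27)·109 + (3/27)·2 = 587/27
Fair fee = E[payout] = 587/27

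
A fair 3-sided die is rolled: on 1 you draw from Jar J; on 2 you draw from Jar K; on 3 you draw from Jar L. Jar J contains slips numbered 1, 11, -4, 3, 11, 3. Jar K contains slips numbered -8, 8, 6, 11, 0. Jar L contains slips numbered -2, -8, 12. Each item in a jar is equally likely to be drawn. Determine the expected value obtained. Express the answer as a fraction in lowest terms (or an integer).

E[X | Jar J] = (1 + 11 − 4 + 3 + 11 + 3)/6 = 25/6
E[X | Jar K] = (-8 + 8 + 6 + 11 + 0)/5 = 17/5
E[X | Jar L] = (-2 − 8 + 12)/3 = 2/3
E[X] = (1/3)·25/6 + (1/3)·17/5 + (1/3)·2/3 = 247/90

247/90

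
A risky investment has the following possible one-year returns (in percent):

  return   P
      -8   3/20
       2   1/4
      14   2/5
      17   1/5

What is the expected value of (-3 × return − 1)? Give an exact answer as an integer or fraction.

-259/10

E[-3x-1] = (3/20)·23 + (1/4)·(-7) + (2/5)·(-43) + (1/5)·(-52)
     = -259/10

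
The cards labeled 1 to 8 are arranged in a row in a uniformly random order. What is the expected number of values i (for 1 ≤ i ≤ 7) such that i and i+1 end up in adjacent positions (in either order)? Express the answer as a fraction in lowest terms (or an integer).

For each i ∈ {1,…,7}, let Xᵢ = 1 if i and i+1 are adjacent. P(Xᵢ=1) = 2·(8−1)!/8! = 2/8.
By linearity, E[ΣXᵢ] = (7)·(2/8) = 7/4.

7/4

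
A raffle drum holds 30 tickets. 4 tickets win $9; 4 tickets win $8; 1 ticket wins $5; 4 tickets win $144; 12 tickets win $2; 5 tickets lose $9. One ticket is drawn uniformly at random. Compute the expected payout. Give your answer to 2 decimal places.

E[payout] = (4/30)·9 + (4/30)·8 + (1/30)·5 + (4/30)·144 + (12/30)·2 + (5/30)·(-9) = 314/15
≈ $20.93

$20.93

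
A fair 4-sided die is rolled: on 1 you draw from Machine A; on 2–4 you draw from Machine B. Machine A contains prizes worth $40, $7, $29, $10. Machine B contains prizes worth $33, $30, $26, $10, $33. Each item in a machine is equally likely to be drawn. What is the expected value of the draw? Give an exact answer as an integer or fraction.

1007/40 dollars

E[X | Machine A] = (40 + 7 + 29 + 10)/4 = 43/2
E[X | Machine B] = (33 + 30 + 26 + 10 + 33)/5 = 132/5
E[X] = (1/4)·43/2 + (3/4)·132/5 = 1007/40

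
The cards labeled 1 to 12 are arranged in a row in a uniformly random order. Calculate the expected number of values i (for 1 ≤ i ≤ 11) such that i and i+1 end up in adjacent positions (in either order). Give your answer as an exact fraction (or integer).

For each i ∈ {1,…,11}, let Xᵢ = 1 if i and i+1 are adjacent. P(Xᵢ=1) = 2·(12−1)!/12! = 2/12.
By linearity, E[ΣXᵢ] = (11)·(2/12) = 11/6.

11/6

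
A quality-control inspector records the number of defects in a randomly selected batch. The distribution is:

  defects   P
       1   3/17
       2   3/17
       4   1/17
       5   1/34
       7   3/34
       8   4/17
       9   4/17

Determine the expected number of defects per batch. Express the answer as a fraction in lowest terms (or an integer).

E[X] = (3/17)·1 + (3/17)·2 + (1/17)·4 + (1/34)·5 + (3/34)·7 + (4/17)·8 + (4/17)·9
     = 94/17

94/17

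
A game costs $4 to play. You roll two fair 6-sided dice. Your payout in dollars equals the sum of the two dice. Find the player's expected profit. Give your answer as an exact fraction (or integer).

Distribution of the sum of the two dice: 2 w.p. 1/36, 3 w.p. 1/18, 4 w.p. 1/12, 5 w.p. 1/9, 6 w.p. 5/36, 7 w.p. 1/6, …
E[payout] = (1/36)·2 + (1/18)·3 + (1/12)·4 + (1/9)·5 + (5/36)·6 + (1/6)·7 + (5/36)·8 + (1/9)·9 + (1/12)·10 + (1/18)·11 + (1/36)·12 = 7
Expected profit = 7 − 4 = 3

$3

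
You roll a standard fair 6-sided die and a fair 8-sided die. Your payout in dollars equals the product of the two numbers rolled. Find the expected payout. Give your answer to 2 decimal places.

Distribution of the product of the two numbers rolled: 1 w.p. 1/48, 2 w.p. 1/24, 3 w.p. 1/24, 4 w.p. 1/16, 5 w.p. 1/24, 6 w.p. 1/12, …
E[payout] = (1/48)·1 + (1/24)·2 + (1/24)·3 + (1/16)·4 + (1/24)·5 + (1/12)·6 + (1/48)·7 + (1/16)·8 + (1/48)·9 + (1/24)·10 + (1/12)·12 + (1/48)·14 + (1/24)·15 + (1/24)·16 + (1/24)·18 + (1/24)·20 + (1/48)·21 + (1/16)·24 + (1/48)·25 + (1/48)·28 + (1/24)·30 + (1/48)·32 + (1/48)·35 + (1/48)·36 + (1/48)·40 + (1/48)·42 + (1/48)·48 = 63/4
≈ $15.75

$15.75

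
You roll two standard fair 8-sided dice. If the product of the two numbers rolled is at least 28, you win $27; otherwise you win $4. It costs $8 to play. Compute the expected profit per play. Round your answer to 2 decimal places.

$2.83

E[payout] = (45/64)·4 + (19/64)·27 = 693/64
Expected profit = 693/64 − 8 = 181/64 ≈ $2.83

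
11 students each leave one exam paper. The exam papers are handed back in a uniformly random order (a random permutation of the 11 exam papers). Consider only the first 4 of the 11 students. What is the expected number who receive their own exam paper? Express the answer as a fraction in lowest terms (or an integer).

Let Xᵢ = 1 if person i gets their own exam paper. For each i, P(Xᵢ=1) = 1/11.
By linearity of expectation, E[X₁+…+X_4] = 4·(1/11) = 4/11.

4/11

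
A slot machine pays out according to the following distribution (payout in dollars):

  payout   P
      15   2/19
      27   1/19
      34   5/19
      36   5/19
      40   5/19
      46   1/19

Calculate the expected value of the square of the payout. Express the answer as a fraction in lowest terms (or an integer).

E[X²] = (2/19)·225 + (1/19)·729 + (5/19)·1156 + (5/19)·1296 + (5/19)·1600 + (1/19)·2116
     = 23555/19

23555/19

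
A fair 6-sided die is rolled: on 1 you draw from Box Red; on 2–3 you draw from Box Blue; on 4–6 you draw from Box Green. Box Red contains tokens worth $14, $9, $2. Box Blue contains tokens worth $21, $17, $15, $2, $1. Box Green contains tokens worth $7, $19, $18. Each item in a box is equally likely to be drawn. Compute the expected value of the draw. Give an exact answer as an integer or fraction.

1121/90 dollars

E[X | Box Red] = (14 + 9 + 2)/3 = 25/3
E[X | Box Blue] = (21 + 17 + 15 + 2 + 1)/5 = 56/5
E[X | Box Green] = (7 + 19 + 18)/3 = 44/3
E[X] = (1/6)·25/3 + (1/3)·56/5 + (1/2)·44/3 = 1121/90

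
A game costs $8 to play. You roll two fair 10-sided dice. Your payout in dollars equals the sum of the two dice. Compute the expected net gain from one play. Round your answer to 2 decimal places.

Distribution of the sum of the two dice: 2 w.p. 1/100, 3 w.p. 1/50, 4 w.p. 3/100, 5 w.p. 1/25, 6 w.p. 1/20, 7 w.p. 3/50, …
E[payout] = (1/100)·2 + (1/50)·3 + (3/100)·4 + (1/25)·5 + (1/20)·6 + (3/50)·7 + (7/100)·8 + (2/25)·9 + (9/100)·10 + (1/10)·11 + (9/100)·12 + (2/25)·13 + (7/100)·14 + (3/50)·15 + (1/20)·16 + (1/25)·17 + (3/100)·18 + (1/50)·19 + (1/100)·20 = 11
Expected profit = 11 − 8 = 3 ≈ $3.00

$3.00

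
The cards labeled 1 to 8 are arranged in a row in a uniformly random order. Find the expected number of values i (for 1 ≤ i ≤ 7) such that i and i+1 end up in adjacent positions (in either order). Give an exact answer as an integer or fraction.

7/4

For each i ∈ {1,…,7}, let Xᵢ = 1 if i and i+1 are adjacent. P(Xᵢ=1) = 2·(8−1)!/8! = 2/8.
By linearity, E[ΣXᵢ] = (7)·(2/8) = 7/4.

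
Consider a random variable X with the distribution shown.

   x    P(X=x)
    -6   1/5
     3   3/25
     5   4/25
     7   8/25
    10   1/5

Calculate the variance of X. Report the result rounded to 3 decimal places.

E[X] = (1/5)·(-6) + (3/25)·3 + (4/25)·5 + (8/25)·7 + (1/5)·10 = 21/5
E[X²] = (1/5)·36 + (3/25)·9 + (4/25)·25 + (8/25)·49 + (1/5)·100 = 1199/25
Var(X) = 1199/25 − (21/5)² = 758/25 ≈ 30.320

30.320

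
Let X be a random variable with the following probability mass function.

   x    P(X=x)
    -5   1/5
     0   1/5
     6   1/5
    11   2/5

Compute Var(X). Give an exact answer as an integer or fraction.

E[X] = (1/5)·(-5) + (1/5)·0 + (1/5)·6 + (2/5)·11 = 23/5
E[X²] = (1/5)·25 + (1/5)·0 + (1/5)·36 + (2/5)·121 = 303/5
Var(X) = 303/5 − (23/5)² = 986/25

986/25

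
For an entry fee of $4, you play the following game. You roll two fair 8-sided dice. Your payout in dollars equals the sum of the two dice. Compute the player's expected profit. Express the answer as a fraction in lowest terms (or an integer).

Distribution of the sum of the two dice: 2 w.p. 1/64, 3 w.p. 1/32, 4 w.p. 3/64, 5 w.p. 1/16, 6 w.p. 5/64, 7 w.p. 3/32, …
E[payout] = (1/64)·2 + (1/32)·3 + (3/64)·4 + (1/16)·5 + (5/64)·6 + (3/32)·7 + (7/64)·8 + (1/8)·9 + (7/64)·10 + (3/32)·11 + (5/64)·12 + (1/16)·13 + (3/64)·14 + (1/32)·15 + (1/64)·16 = 9
Expected profit = 9 − 4 = 5

$5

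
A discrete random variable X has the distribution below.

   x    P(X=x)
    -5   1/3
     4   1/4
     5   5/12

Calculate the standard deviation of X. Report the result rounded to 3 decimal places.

E[X] = 17/12, E[X²] = 91/4
Var(X) = E[X²] − (E[X])² = 91/4 − 289/144 = 2987/144
SD(X) = √(2987/144) ≈ 4.554

4.554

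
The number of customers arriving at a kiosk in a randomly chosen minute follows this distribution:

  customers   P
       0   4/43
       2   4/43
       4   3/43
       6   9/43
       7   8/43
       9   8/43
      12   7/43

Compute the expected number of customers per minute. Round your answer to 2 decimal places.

6.65

E[X] = (4/43)·0 + (4/43)·2 + (3/43)·4 + (9/43)·6 + (8/43)·7 + (8/43)·9 + (7/43)·12
     = 286/43 ≈ 6.65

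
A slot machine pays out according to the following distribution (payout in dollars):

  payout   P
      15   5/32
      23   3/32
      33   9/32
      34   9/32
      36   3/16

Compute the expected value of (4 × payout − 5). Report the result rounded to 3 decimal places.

115.375

E[4x-5] = (5/32)·55 + (3/32)·87 + (9/32)·127 + (9/32)·131 + (3/16)·139
     = 923/8 ≈ 115.375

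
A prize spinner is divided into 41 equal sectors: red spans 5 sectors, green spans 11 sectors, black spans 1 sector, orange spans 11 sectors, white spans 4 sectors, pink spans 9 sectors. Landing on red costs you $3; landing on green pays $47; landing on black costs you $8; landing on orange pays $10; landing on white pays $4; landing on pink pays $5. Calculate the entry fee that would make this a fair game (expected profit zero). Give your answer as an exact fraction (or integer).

665/41 dollars

E[payout] = (5/41)·(-3) + (11/41)·47 + (1/41)·(-8) + (11/41)·10 + (4/41)·4 + (9/41)·5 = 665/41
Fair fee = E[payout] = 665/41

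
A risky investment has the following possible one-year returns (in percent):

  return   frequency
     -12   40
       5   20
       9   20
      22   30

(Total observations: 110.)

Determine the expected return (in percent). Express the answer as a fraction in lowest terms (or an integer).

Total = 110, so P(return=-12) = 40/110, etc.
E[X] = (4/11)·(-12) + (2/11)·5 + (2/11)·9 + (3/11)·22
     = 46/11

46/11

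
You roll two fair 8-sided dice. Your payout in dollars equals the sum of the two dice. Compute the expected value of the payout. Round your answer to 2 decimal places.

Distribution of the sum of the two dice: 2 w.p. 1/64, 3 w.p. 1/32, 4 w.p. 3/64, 5 w.p. 1/16, 6 w.p. 5/64, 7 w.p. 3/32, …
E[payout] = (1/64)·2 + (1/32)·3 + (3/64)·4 + (1/16)·5 + (5/64)·6 + (3/32)·7 + (7/64)·8 + (1/8)·9 + (7/64)·10 + (3/32)·11 + (5/64)·12 + (1/16)·13 + (3/64)·14 + (1/32)·15 + (1/64)·16 = 9
≈ $9.00

$9.00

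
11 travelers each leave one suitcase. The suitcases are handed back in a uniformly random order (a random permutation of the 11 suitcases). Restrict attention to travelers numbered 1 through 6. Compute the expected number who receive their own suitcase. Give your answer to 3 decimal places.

Let Xᵢ = 1 if person i gets their own suitcase. For each i, P(Xᵢ=1) = 1/11.
By linearity of expectation, E[X₁+…+X_6] = 6·(1/11) = 6/11.
≈ 0.545

0.545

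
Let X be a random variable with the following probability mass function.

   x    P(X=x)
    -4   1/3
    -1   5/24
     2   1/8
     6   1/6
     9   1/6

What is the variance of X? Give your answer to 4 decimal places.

24.0816

E[X] = (1/3)·(-4) + (5/24)·(-1) + (1/8)·2 + (1/6)·6 + (1/6)·9 = 29/24
E[X²] = (1/3)·16 + (5/24)·1 + (1/8)·4 + (1/6)·36 + (1/6)·81 = 613/24
Var(X) = 613/24 − (29/24)² = 13871/576 ≈ 24.0816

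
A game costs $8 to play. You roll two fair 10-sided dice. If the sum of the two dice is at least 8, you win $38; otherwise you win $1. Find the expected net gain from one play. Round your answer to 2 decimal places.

$22.23

E[payout] = (21/100)·1 + (79/100)·38 = 3023/100
Expected profit = 3023/100 − 8 = 2223/100 ≈ $22.23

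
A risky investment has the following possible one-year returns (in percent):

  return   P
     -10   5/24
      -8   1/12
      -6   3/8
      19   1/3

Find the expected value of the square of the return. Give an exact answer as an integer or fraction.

160

E[X²] = (5/24)·100 + (1/12)·64 + (3/8)·36 + (1/3)·361
     = 160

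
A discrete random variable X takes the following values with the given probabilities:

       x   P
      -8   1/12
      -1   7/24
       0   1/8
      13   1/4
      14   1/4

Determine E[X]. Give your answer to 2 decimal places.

5.79

E[X] = (1/12)·(-8) + (7/24)·(-1) + (1/8)·0 + (1/4)·13 + (1/4)·14
     = 139/24 ≈ 5.79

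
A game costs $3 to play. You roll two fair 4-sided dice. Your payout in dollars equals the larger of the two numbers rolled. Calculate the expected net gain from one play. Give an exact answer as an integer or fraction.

1/8 dollars

Distribution of the larger of the two numbers rolled: 1 w.p. 1/16, 2 w.p. 3/16, 3 w.p. 5/16, 4 w.p. 7/16
E[payout] = (1/16)·1 + (3/16)·2 + (5/16)·3 + (7/16)·4 = 25/8
Expected profit = 25/8 − 3 = 1/8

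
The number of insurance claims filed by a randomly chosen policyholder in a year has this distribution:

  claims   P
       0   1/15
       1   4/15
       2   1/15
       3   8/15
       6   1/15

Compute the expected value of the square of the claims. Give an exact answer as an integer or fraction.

116/15

E[X²] = (1/15)·0 + (4/15)·1 + (1/15)·4 + (8/15)·9 + (1/15)·36
     = 116/15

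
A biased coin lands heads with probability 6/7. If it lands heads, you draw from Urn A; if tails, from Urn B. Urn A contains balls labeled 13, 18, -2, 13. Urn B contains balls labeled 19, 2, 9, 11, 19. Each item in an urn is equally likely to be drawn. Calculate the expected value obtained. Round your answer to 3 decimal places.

10.714

E[X | Urn A] = (13 + 18 − 2 + 13)/4 = 21/2
E[X | Urn B] = (19 + 2 + 9 + 11 + 19)/5 = 12
E[X] = (6/7)·21/2 + (1/7)·12 = 75/7 ≈ 10.714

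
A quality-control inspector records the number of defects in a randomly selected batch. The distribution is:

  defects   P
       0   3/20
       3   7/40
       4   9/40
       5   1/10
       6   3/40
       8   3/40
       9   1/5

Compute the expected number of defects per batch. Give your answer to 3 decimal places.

4.775

E[X] = (3/20)·0 + (7/40)·3 + (9/40)·4 + (1/10)·5 + (3/40)·6 + (3/40)·8 + (1/5)·9
     = 191/40 ≈ 4.775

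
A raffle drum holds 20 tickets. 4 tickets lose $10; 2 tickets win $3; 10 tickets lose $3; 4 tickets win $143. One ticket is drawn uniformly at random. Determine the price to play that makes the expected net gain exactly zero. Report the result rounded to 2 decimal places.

$25.40

E[payout] = (4/20)·(-10) + (2/20)·3 + (10/20)·(-3) + (4/20)·143 = 127/5
Fair fee = E[payout] = 127/5 ≈ $25.40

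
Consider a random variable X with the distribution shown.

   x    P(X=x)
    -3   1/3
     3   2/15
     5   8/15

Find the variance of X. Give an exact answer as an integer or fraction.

E[X] = (1/3)·(-3) + (2/15)·3 + (8/15)·5 = 31/15
E[X²] = (1/3)·9 + (2/15)·9 + (8/15)·25 = 263/15
Var(X) = 263/15 − (31/15)² = 2984/225

2984/225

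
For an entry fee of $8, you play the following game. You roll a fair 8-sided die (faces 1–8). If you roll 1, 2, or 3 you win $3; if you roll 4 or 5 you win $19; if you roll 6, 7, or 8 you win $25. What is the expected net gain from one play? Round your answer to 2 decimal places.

E[payout] = (3/8)·3 + (1/4)·19 + (3/8)·25 = 61/4
Expected profit = 61/4 − 8 = 29/4 ≈ $7.25

$7.25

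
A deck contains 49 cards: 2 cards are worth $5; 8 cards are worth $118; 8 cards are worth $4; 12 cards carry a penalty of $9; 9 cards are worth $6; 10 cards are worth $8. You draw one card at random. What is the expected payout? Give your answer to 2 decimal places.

E[payout] = (2/49)·5 + (8/49)·118 + (8/49)·4 + (12/49)·(-9) + (9/49)·6 + (10/49)·8 = 1012/49
≈ $20.65

$20.65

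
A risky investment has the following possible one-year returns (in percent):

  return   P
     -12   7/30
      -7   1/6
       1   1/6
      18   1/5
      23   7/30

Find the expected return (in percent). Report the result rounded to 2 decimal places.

E[X] = (7/30)·(-12) + (1/6)·(-7) + (1/6)·1 + (1/5)·18 + (7/30)·23
     = 31/6 ≈ 5.17

5.17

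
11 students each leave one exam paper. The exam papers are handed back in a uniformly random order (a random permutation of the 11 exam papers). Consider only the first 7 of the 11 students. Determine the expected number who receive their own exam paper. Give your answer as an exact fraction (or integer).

7/11

Let Xᵢ = 1 if person i gets their own exam paper. For each i, P(Xᵢ=1) = 1/11.
By linearity of expectation, E[X₁+…+X_7] = 7·(1/11) = 7/11.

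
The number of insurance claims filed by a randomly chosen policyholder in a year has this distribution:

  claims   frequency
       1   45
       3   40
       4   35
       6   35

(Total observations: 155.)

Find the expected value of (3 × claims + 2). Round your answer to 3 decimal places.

Total = 155, so P(claims=1) = 45/155, etc.
E[3x+2] = (9/31)·5 + (8/31)·11 + (7/31)·14 + (7/31)·20
     = 371/31 ≈ 11.968

11.968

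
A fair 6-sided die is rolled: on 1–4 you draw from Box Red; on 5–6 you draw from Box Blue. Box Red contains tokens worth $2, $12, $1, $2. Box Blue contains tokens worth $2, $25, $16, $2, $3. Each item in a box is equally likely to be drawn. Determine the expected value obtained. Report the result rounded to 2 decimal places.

$6.03

E[X | Box Red] = (2 + 12 + 1 + 2)/4 = 17/4
E[X | Box Blue] = (2 + 25 + 16 + 2 + 3)/5 = 48/5
E[X] = (2/3)·17/4 + (1/3)·48/5 = 181/30 ≈ 6.03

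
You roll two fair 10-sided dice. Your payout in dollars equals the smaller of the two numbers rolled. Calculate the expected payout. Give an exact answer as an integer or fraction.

77/20 dollars

Distribution of the smaller of the two numbers rolled: 1 w.p. 19/100, 2 w.p. 17/100, 3 w.p. 3/20, 4 w.p. 13/100, 5 w.p. 11/100, 6 w.p. 9/100, …
E[payout] = (19/100)·1 + (17/100)·2 + (3/20)·3 + (13/100)·4 + (11/100)·5 + (9/100)·6 + (7/100)·7 + (1/20)·8 + (3/100)·9 + (1/100)·10 = 77/20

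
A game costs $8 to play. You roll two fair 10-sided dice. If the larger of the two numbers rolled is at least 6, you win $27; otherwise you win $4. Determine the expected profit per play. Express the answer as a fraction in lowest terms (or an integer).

53/4 dollars

E[payout] = (1/4)·4 + (3/4)·27 = 85/4
Expected profit = 85/4 − 8 = 53/4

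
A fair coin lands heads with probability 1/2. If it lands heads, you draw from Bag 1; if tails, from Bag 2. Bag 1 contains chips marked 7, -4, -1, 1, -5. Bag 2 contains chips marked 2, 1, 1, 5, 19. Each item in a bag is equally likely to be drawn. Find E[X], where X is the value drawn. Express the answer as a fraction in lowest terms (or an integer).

13/5

E[X | Bag 1] = (7 − 4 − 1 + 1 − 5)/5 = -2/5
E[X | Bag 2] = (2 + 1 + 1 + 5 + 19)/5 = 28/5
E[X] = (1/2)·(-2/5) + (1/2)·28/5 = 13/5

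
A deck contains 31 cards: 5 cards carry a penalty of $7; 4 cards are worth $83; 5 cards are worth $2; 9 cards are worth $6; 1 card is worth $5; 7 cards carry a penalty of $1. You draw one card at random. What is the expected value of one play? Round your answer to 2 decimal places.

$11.58

E[payout] = (5/31)·(-7) + (4/31)·83 + (5/31)·2 + (9/31)·6 + (1/31)·5 + (7/31)·(-1) = 359/31
≈ $11.58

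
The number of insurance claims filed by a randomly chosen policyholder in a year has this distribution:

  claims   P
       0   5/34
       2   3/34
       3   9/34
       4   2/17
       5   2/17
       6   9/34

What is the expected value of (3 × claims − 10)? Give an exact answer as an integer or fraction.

E[3x-10] = (5/34)·(-10) + (3/34)·(-4) + (9/34)·(-1) + (2/17)·2 + (2/17)·5 + (9/34)·8
     = 29/34

29/34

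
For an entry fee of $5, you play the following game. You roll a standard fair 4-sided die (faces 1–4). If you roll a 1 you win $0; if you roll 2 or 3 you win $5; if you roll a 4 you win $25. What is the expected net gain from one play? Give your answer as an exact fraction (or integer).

15/4 dollars

E[payout] = (1/4)·0 + (1/2)·5 + (1/4)·25 = 35/4
Expected profit = 35/4 − 5 = 15/4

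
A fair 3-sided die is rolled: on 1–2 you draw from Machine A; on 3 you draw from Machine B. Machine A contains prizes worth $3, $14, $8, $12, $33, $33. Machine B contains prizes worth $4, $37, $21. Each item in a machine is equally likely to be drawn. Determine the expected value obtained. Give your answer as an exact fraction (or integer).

55/3 dollars

E[X | Machine A] = (3 + 14 + 8 + 12 + 33 + 33)/6 = 103/6
E[X | Machine B] = (4 + 37 + 21)/3 = 62/3
E[X] = (2/3)·103/6 + (1/3)·62/3 = 55/3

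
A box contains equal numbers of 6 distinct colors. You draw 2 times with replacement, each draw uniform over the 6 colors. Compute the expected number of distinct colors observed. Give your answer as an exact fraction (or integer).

11/6

Let Xⱼ=1 if type j appears at least once. P(Xⱼ=1) = 1 − ((6−1)/6)^2 = 11/36.
E[#distinct] = 6·11/36 = 11/6.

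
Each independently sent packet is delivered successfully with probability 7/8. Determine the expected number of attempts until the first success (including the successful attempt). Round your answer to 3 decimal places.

1.143

For a geometric distribution, E[trials] = 1/p = 1/(7/8) = 8/7.
≈ 1.143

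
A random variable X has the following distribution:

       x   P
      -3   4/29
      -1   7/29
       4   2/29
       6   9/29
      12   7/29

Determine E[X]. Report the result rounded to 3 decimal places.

E[X] = (4/29)·(-3) + (7/29)·(-1) + (2/29)·4 + (9/29)·6 + (7/29)·12
     = 127/29 ≈ 4.379

4.379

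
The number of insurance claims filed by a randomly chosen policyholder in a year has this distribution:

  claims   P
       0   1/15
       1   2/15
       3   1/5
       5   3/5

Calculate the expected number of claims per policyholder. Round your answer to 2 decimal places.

3.73

E[X] = (1/15)·0 + (2/15)·1 + (1/5)·3 + (3/5)·5
     = 56/15 ≈ 3.73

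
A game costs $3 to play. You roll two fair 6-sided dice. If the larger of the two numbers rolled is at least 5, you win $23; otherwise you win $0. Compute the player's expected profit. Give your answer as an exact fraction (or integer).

88/9 dollars

E[payout] = (4/9)·0 + (5/9)·23 = 115/9
Expected profit = 115/9 − 3 = 88/9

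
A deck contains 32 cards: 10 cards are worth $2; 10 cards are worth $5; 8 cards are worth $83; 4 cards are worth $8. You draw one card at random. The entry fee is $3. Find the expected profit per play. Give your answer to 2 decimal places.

E[payout] = (10/32)·2 + (10/32)·5 + (8/32)·83 + (4/32)·8 = 383/16
Expected profit = 383/16 − 3 = 335/16 ≈ $20.94

$20.94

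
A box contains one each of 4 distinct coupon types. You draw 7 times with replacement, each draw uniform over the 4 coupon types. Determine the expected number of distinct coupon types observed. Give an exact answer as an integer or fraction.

Let Xⱼ=1 if type j appears at least once. P(Xⱼ=1) = 1 − ((4−1)/4)^7 = 14197/16384.
E[#distinct] = 4·14197/16384 = 14197/4096.

14197/4096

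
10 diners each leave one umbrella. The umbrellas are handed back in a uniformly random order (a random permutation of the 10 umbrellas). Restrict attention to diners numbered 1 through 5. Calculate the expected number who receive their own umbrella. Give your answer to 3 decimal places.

Let Xᵢ = 1 if person i gets their own umbrella. For each i, P(Xᵢ=1) = 1/10.
By linearity of expectation, E[X₁+…+X_5] = 5·(1/10) = 1/2.
≈ 0.500

0.500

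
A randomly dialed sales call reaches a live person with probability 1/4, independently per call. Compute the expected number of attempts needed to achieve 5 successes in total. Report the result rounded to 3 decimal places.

20.000

By linearity (sum of 5 independent geometric waits), E[trials] = 5/p = 5/(1/4) = 20.
≈ 20.000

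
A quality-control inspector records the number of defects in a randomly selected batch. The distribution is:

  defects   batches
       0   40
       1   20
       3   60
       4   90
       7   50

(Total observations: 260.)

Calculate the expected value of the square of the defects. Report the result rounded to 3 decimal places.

17.115

Total = 260, so P(defects=0) = 40/260, etc.
E[X²] = (2/13)·0 + (1/13)·1 + (3/13)·9 + (9/26)·16 + (5/26)·49
     = 445/26 ≈ 17.115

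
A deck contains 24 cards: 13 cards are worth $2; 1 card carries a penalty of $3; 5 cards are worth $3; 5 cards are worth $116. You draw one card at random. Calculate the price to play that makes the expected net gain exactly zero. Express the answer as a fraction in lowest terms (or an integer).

103/4 dollars

E[payout] = (13/24)·2 + (1/24)·(-3) + (5/24)·3 + (5/24)·116 = 103/4
Fair fee = E[payout] = 103/4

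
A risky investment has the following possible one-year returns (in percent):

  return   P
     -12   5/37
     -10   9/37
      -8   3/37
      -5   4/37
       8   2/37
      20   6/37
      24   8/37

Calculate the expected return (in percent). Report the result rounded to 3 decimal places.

3.622

E[X] = (5/37)·(-12) + (9/37)·(-10) + (3/37)·(-8) + (4/37)·(-5) + (2/37)·8 + (6/37)·20 + (8/37)·24
     = 134/37 ≈ 3.622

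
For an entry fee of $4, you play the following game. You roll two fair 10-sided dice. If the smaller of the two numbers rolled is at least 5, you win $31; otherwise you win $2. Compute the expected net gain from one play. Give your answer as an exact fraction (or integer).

211/25 dollars

E[payout] = (16/25)·2 + (9/25)·31 = 311/25
Expected profit = 311/25 − 4 = 211/25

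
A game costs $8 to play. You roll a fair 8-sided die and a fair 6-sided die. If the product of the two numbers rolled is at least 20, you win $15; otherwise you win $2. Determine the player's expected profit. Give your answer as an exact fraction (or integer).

-5/3 dollars

E[payout] = (2/3)·2 + (1/3)·15 = 19/3
Expected profit = 19/3 − 8 = -5/3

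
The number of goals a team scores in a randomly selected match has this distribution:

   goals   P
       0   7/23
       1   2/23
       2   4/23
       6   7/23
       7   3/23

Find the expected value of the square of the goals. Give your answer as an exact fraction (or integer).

E[X²] = (7/23)·0 + (2/23)·1 + (4/23)·4 + (7/23)·36 + (3/23)·49
     = 417/23

417/23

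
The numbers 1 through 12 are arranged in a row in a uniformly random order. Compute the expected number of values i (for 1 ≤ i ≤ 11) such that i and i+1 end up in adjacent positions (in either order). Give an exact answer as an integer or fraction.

For each i ∈ {1,…,11}, let Xᵢ = 1 if i and i+1 are adjacent. P(Xᵢ=1) = 2·(12−1)!/12! = 2/12.
By linearity, E[ΣXᵢ] = (11)·(2/12) = 11/6.

11/6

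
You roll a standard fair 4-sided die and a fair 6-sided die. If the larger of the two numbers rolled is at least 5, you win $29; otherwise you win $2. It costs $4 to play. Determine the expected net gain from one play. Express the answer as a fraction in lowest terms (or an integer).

E[payout] = (2/3)·2 + (1/3)·29 = 11
Expected profit = 11 − 4 = 7

$7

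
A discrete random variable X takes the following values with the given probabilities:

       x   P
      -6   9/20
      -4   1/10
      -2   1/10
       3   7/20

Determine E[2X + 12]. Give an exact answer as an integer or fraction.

E[2x+12] = (9/20)·0 + (1/10)·4 + (1/10)·8 + (7/20)·18
     = 15/2

15/2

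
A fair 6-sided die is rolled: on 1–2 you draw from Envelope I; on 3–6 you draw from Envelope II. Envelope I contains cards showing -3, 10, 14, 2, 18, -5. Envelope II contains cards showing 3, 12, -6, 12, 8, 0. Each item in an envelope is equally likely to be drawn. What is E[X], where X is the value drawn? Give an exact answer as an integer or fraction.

E[X | Envelope I] = (-3 + 10 + 14 + 2 + 18 − 5)/6 = 6
E[X | Envelope II] = (3 + 12 − 6 + 12 + 8 + 0)/6 = 29/6
E[X] = (1/3)·6 + (2/3)·29/6 = 47/9

47/9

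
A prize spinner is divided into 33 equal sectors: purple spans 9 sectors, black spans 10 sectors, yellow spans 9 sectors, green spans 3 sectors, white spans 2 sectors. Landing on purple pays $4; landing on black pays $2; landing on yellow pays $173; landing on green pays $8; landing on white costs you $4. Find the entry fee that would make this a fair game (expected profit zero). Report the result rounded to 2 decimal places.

E[payout] = (9/33)·4 + (10/33)·2 + (9/33)·173 + (3/33)·8 + (2/33)·(-4) = 543/11
Fair fee = E[payout] = 543/11 ≈ $49.36

$49.36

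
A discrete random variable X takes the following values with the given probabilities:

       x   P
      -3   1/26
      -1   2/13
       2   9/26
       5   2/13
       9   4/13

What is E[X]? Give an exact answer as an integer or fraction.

103/26

E[X] = (1/26)·(-3) + (2/13)·(-1) + (9/26)·2 + (2/13)·5 + (4/13)·9
     = 103/26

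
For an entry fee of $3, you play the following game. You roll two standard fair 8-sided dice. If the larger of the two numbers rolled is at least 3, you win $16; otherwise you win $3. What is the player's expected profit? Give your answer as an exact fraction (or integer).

195/16 dollars

E[payout] = (1/16)·3 + (15/16)·16 = 243/16
Expected profit = 243/16 − 3 = 195/16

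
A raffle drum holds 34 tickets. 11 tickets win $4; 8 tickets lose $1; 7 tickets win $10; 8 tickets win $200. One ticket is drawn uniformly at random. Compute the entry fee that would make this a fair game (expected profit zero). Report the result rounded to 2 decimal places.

$50.18

E[payout] = (11/34)·4 + (8/34)·(-1) + (7/34)·10 + (8/34)·200 = 853/17
Fair fee = E[payout] = 853/17 ≈ $50.18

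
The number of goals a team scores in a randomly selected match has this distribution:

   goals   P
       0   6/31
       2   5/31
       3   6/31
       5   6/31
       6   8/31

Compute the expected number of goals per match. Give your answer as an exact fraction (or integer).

106/31

E[X] = (6/31)·0 + (5/31)·2 + (6/31)·3 + (6/31)·5 + (8/31)·6
     = 106/31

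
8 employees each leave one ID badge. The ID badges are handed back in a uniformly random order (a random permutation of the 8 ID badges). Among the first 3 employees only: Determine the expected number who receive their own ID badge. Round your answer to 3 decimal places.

0.375

Let Xᵢ = 1 if person i gets their own ID badge. For each i, P(Xᵢ=1) = 1/8.
By linearity of expectation, E[X₁+…+X_3] = 3·(1/8) = 3/8.
≈ 0.375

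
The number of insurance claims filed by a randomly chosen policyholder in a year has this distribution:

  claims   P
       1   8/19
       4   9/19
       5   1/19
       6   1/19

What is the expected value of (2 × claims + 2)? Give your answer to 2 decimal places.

7.79

E[2x+2] = (8/19)·4 + (9/19)·10 + (1/19)·12 + (1/19)·14
     = 148/19 ≈ 7.79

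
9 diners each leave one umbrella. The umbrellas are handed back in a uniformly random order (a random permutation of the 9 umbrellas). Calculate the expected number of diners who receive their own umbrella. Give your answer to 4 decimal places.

Let Xᵢ = 1 if person i gets their own umbrella. For each i, P(Xᵢ=1) = 1/9.
By linearity of expectation, E[X₁+…+X_9] = 9·(1/9) = 1.
≈ 1.0000

1.0000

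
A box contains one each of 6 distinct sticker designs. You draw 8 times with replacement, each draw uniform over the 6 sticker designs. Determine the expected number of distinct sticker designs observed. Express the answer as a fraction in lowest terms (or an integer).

Let Xⱼ=1 if type j appears at least once. P(Xⱼ=1) = 1 − ((6−1)/6)^8 = 1288991/1679616.
E[#distinct] = 6·1288991/1679616 = 1288991/279936.

1288991/279936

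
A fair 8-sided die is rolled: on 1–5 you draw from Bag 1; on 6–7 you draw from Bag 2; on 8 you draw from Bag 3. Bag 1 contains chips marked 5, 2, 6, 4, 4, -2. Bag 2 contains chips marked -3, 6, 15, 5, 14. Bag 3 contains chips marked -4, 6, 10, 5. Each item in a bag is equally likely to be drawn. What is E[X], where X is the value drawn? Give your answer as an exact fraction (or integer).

2093/480

E[X | Bag 1] = (5 + 2 + 6 + 4 + 4 − 2)/6 = 19/6
E[X | Bag 2] = (-3 + 6 + 15 + 5 + 14)/5 = 37/5
E[X | Bag 3] = (-4 + 6 + 10 + 5)/4 = 17/4
E[X] = (5/8)·19/6 + (1/4)·37/5 + (1/8)·17/4 = 2093/480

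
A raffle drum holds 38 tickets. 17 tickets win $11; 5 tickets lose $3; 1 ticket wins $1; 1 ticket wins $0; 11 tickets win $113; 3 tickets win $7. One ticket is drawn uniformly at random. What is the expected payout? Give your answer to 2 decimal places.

E[payout] = (17/38)·11 + (5/38)·(-3) + (1/38)·1 + (1/38)·0 + (11/38)·113 + (3/38)·7 = 1437/38
≈ $37.82

$37.82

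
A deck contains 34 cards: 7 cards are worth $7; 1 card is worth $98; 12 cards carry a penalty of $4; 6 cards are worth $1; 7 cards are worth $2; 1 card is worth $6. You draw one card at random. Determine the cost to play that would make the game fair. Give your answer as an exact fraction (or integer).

125/34 dollars

E[payout] = (7/34)·7 + (1/34)·98 + (12/34)·(-4) + (6/34)·1 + (7/34)·2 + (1/34)·6 = 125/34
Fair fee = E[payout] = 125/34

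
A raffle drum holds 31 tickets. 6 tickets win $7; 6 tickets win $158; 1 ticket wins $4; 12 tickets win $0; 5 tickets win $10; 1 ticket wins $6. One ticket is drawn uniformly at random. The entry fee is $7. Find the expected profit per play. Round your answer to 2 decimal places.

E[payout] = (6/31)·7 + (6/31)·158 + (1/31)·4 + (12/31)·0 + (5/31)·10 + (1/31)·6 = 1050/31
Expected profit = 1050/31 − 7 = 833/31 ≈ $26.87

$26.87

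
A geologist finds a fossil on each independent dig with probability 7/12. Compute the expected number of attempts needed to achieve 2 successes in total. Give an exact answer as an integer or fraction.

By linearity (sum of 2 independent geometric waits), E[trials] = 2/p = 2/(7/12) = 24/7.

24/7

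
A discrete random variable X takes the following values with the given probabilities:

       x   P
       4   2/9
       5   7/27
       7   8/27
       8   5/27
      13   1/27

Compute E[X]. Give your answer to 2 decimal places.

E[X] = (2/9)·4 + (7/27)·5 + (8/27)·7 + (5/27)·8 + (1/27)·13
     = 56/9 ≈ 6.22

6.22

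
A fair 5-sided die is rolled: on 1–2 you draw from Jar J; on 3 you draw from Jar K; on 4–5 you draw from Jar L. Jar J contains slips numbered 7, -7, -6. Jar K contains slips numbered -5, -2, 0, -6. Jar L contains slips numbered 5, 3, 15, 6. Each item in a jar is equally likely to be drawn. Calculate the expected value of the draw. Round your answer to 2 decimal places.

E[X | Jar J] = (7 − 7 − 6)/3 = -2
E[X | Jar K] = (-5 − 2 + 0 − 6)/4 = -13/4
E[X | Jar L] = (5 + 3 + 15 + 6)/4 = 29/4
E[X] = (2/5)·(-2) + (1/5)·(-13/4) + (2/5)·29/4 = 29/20 ≈ 1.45

1.45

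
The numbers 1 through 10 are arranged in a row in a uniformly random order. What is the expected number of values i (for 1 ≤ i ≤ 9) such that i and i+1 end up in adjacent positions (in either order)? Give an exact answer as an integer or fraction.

9/5

For each i ∈ {1,…,9}, let Xᵢ = 1 if i and i+1 are adjacent. P(Xᵢ=1) = 2·(10−1)!/10! = 2/10.
By linearity, E[ΣXᵢ] = (9)·(2/10) = 9/5.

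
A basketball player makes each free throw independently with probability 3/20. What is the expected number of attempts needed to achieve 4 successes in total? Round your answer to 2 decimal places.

By linearity (sum of 4 independent geometric waits), E[trials] = 4/p = 4/(3/20) = 80/3.
≈ 26.67

26.67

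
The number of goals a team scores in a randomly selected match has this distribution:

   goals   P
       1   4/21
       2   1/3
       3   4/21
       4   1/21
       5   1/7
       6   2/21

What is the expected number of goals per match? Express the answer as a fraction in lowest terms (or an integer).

61/21

E[X] = (4/21)·1 + (1/3)·2 + (4/21)·3 + (1/21)·4 + (1/7)·5 + (2/21)·6
     = 61/21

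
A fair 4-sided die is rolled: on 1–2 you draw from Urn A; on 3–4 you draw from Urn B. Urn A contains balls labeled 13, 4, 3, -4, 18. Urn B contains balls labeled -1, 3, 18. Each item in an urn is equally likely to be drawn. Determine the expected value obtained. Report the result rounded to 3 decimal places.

6.733

E[X | Urn A] = (13 + 4 + 3 − 4 + 18)/5 = 34/5
E[X | Urn B] = (-1 + 3 + 18)/3 = 20/3
E[X] = (1/2)·34/5 + (1/2)·20/3 = 101/15 ≈ 6.733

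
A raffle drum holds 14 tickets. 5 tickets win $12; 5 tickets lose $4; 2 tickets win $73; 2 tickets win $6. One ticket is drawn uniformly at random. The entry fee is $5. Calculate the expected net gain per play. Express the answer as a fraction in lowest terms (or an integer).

64/7 dollars

E[payout] = (5/14)·12 + (5/14)·(-4) + (2/14)·73 + (2/14)·6 = 99/7
Expected profit = 99/7 − 5 = 64/7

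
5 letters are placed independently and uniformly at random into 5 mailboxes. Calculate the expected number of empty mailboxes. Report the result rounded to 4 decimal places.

Let Xⱼ=1 if mailbox j is empty. P(Xⱼ=1) = ((5-1)/5)^5 = 1024/3125.
By linearity, E[#empty] = 5·1024/3125 = 1024/625.
≈ 1.6384

1.6384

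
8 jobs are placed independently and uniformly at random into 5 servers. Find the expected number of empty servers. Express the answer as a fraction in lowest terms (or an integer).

65536/78125

Let Xⱼ=1 if server j is empty. P(Xⱼ=1) = ((5-1)/5)^8 = 65536/390625.
By linearity, E[#empty] = 5·65536/390625 = 65536/78125.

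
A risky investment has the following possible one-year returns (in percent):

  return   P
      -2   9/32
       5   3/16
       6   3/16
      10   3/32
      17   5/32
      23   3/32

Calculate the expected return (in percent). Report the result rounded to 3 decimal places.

E[X] = (9/32)·(-2) + (3/16)·5 + (3/16)·6 + (3/32)·10 + (5/32)·17 + (3/32)·23
     = 29/4 ≈ 7.250

7.250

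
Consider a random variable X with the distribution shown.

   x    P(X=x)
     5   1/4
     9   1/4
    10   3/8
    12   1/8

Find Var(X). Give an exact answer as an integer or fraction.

87/16

E[X] = (1/4)·5 + (1/4)·9 + (3/8)·10 + (1/8)·12 = 35/4
E[X²] = (1/4)·25 + (1/4)·81 + (3/8)·100 + (1/8)·144 = 82
Var(X) = 82 − (35/4)² = 87/16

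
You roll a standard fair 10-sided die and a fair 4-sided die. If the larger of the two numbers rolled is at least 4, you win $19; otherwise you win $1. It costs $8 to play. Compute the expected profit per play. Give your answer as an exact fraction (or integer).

E[payout] = (9/40)·1 + (31/40)·19 = 299/20
Expected profit = 299/20 − 8 = 139/20

139/20 dollars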